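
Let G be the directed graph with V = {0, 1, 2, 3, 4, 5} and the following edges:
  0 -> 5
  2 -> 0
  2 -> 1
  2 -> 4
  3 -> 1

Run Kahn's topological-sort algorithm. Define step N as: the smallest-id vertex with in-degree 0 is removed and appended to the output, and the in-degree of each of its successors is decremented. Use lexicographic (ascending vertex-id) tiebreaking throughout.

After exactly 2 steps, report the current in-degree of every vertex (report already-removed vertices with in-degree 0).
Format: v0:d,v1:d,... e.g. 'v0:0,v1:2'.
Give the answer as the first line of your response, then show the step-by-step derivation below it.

v0:0,v1:1,v2:0,v3:0,v4:0,v5:0

step 1: output 2; order=[2]; indeg=(0,1,0,0,0,1)
step 2: output 0; order=[2,0]; indeg=(0,1,0,0,0,0)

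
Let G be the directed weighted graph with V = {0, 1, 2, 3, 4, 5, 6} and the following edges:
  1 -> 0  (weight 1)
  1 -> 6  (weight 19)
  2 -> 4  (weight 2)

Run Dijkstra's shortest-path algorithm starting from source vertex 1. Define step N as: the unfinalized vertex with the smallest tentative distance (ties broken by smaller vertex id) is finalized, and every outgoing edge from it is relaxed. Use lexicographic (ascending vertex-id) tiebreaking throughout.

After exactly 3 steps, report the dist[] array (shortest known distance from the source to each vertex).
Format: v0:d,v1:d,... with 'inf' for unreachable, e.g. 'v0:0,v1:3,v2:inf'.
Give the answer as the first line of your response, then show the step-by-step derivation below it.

v0:1,v1:0,v2:inf,v3:inf,v4:inf,v5:inf,v6:19

step 1: dist = v0:1,v1:0,v2:inf,v3:inf,v4:inf,v5:inf,v6:19
step 2: dist = v0:1,v1:0,v2:inf,v3:inf,v4:inf,v5:inf,v6:19
step 3: dist = v0:1,v1:0,v2:inf,v3:inf,v4:inf,v5:inf,v6:19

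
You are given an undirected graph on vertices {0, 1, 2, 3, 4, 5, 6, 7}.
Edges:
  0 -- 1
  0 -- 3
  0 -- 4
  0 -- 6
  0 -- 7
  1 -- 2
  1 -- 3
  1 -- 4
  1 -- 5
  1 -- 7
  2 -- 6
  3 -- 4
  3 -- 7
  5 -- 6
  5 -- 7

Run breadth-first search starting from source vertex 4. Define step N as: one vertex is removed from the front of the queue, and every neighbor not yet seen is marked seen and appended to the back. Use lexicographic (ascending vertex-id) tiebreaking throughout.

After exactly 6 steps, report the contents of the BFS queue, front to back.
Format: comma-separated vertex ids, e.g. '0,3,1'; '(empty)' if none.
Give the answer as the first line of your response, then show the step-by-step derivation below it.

2,5

step 1: dequeue 4; queue=[0,1,3]; order=4
step 2: dequeue 0; queue=[1,3,6,7]; order=4,0
step 3: dequeue 1; queue=[3,6,7,2,5]; order=4,0,1
step 4: dequeue 3; queue=[6,7,2,5]; order=4,0,1,3
step 5: dequeue 6; queue=[7,2,5]; order=4,0,1,3,6
step 6: dequeue 7; queue=[2,5]; order=4,0,1,3,6,7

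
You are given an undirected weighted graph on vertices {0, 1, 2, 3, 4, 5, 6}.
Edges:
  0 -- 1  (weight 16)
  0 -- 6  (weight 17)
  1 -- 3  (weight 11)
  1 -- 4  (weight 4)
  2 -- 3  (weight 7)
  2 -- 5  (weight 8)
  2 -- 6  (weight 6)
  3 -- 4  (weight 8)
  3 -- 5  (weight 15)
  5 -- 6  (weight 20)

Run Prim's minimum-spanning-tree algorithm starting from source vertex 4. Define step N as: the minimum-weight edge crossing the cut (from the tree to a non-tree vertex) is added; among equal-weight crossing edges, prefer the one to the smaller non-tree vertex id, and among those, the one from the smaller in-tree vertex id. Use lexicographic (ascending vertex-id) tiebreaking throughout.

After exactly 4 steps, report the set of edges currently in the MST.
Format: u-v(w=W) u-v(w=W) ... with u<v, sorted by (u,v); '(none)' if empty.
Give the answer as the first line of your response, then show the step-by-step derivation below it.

1-4(w=4) 2-3(w=7) 2-6(w=6) 3-4(w=8)

step 1: add edge 1-4 (w=4); MST = {1-4(w=4)}
step 2: add edge 3-4 (w=8); MST = {1-4(w=4) 3-4(w=8)}
step 3: add edge 2-3 (w=7); MST = {1-4(w=4) 2-3(w=7) 3-4(w=8)}
step 4: add edge 2-6 (w=6); MST = {1-4(w=4) 2-3(w=7) 2-6(w=6) 3-4(w=8)}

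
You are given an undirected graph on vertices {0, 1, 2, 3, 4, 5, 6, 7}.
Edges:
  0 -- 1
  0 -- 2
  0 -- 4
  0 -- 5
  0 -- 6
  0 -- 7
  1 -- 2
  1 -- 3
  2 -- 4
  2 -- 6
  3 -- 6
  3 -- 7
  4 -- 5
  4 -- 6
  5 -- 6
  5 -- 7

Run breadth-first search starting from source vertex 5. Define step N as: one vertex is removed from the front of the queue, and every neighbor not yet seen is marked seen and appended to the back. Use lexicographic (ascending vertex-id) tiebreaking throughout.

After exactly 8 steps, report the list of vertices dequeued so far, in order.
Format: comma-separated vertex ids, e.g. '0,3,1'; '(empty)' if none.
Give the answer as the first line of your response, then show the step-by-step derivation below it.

5,0,4,6,7,1,2,3

step 1: dequeue 5; queue=[0,4,6,7]; order=5
step 2: dequeue 0; queue=[4,6,7,1,2]; order=5,0
step 3: dequeue 4; queue=[6,7,1,2]; order=5,0,4
step 4: dequeue 6; queue=[7,1,2,3]; order=5,0,4,6
step 5: dequeue 7; queue=[1,2,3]; order=5,0,4,6,7
step 6: dequeue 1; queue=[2,3]; order=5,0,4,6,7,1
step 7: dequeue 2; queue=[3]; order=5,0,4,6,7,1,2
step 8: dequeue 3; queue=[(empty)]; order=5,0,4,6,7,1,2,3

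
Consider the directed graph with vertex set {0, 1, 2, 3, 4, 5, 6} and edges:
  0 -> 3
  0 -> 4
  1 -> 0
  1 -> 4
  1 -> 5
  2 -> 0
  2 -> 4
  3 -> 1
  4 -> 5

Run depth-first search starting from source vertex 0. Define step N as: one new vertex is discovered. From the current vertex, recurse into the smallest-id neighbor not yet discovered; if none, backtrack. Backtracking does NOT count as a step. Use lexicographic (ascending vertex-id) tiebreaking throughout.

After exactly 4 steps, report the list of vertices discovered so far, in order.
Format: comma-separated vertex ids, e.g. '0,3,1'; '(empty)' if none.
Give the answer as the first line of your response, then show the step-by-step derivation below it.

0,3,1,4

step 1: discover 0; path=0; order=0
step 2: discover 3; path=0>3; order=0,3
step 3: discover 1; path=0>3>1; order=0,3,1
step 4: discover 4; path=0>3>1>4; order=0,3,1,4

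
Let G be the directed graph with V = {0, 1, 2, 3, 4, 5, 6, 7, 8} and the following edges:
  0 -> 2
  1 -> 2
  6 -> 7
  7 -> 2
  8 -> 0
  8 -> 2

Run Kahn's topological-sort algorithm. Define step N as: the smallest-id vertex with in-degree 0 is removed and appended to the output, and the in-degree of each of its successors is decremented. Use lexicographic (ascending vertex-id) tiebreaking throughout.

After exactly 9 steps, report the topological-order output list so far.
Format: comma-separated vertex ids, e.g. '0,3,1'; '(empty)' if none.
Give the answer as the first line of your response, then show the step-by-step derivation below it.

1,3,4,5,6,7,8,0,2

step 1: output 1; order=[1]; indeg=(1,0,3,0,0,0,0,1,0)
step 2: output 3; order=[1,3]; indeg=(1,0,3,0,0,0,0,1,0)
step 3: output 4; order=[1,3,4]; indeg=(1,0,3,0,0,0,0,1,0)
step 4: output 5; order=[1,3,4,5]; indeg=(1,0,3,0,0,0,0,1,0)
step 5: output 6; order=[1,3,4,5,6]; indeg=(1,0,3,0,0,0,0,0,0)
step 6: output 7; order=[1,3,4,5,6,7]; indeg=(1,0,2,0,0,0,0,0,0)
step 7: output 8; order=[1,3,4,5,6,7,8]; indeg=(0,0,1,0,0,0,0,0,0)
step 8: output 0; order=[1,3,4,5,6,7,8,0]; indeg=(0,0,0,0,0,0,0,0,0)
step 9: output 2; order=[1,3,4,5,6,7,8,0,2]; indeg=(0,0,0,0,0,0,0,0,0)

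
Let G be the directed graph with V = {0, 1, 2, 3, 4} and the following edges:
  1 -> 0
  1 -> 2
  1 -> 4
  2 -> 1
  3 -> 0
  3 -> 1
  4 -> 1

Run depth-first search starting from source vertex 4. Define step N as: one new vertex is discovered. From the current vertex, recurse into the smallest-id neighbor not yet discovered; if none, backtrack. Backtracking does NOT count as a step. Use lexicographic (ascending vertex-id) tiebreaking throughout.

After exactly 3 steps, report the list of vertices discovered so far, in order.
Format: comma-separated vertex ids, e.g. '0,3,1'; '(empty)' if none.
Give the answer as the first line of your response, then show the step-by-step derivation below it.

4,1,0

step 1: discover 4; path=4; order=4
step 2: discover 1; path=4>1; order=4,1
step 3: discover 0; path=4>1>0; order=4,1,0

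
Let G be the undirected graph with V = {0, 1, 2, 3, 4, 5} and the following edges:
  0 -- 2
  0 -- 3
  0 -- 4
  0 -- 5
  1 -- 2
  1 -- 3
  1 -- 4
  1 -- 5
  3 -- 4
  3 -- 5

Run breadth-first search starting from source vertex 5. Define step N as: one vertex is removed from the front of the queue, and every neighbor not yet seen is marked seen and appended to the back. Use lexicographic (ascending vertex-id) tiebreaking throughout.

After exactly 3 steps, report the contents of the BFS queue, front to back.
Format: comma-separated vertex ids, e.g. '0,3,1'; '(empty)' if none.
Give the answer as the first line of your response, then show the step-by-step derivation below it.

3,2,4

step 1: dequeue 5; queue=[0,1,3]; order=5
step 2: dequeue 0; queue=[1,3,2,4]; order=5,0
step 3: dequeue 1; queue=[3,2,4]; order=5,0,1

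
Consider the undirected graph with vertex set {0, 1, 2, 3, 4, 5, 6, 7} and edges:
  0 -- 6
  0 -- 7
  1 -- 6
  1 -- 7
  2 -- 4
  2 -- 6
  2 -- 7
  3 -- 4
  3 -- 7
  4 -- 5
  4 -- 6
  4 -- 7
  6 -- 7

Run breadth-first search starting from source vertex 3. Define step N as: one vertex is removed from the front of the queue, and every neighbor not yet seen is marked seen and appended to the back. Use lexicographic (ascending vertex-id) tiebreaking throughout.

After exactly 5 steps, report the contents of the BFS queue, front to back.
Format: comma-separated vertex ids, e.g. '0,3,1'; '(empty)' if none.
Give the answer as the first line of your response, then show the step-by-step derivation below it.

6,0,1

step 1: dequeue 3; queue=[4,7]; order=3
step 2: dequeue 4; queue=[7,2,5,6]; order=3,4
step 3: dequeue 7; queue=[2,5,6,0,1]; order=3,4,7
step 4: dequeue 2; queue=[5,6,0,1]; order=3,4,7,2
step 5: dequeue 5; queue=[6,0,1]; order=3,4,7,2,5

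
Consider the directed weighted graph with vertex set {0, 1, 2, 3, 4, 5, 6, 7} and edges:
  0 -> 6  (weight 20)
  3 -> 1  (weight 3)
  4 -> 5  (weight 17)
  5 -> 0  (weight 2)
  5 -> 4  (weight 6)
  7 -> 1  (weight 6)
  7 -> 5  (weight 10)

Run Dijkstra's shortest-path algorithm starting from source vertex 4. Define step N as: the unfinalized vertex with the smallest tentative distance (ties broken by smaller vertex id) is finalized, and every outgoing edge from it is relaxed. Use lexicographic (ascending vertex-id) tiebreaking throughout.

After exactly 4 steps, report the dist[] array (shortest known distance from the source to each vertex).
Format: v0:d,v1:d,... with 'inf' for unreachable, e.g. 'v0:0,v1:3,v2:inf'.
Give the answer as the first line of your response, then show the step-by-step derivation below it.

v0:19,v1:inf,v2:inf,v3:inf,v4:0,v5:17,v6:39,v7:inf

step 1: dist = v0:inf,v1:inf,v2:inf,v3:inf,v4:0,v5:17,v6:inf,v7:inf
step 2: dist = v0:19,v1:inf,v2:inf,v3:inf,v4:0,v5:17,v6:inf,v7:inf
step 3: dist = v0:19,v1:inf,v2:inf,v3:inf,v4:0,v5:17,v6:39,v7:inf
step 4: dist = v0:19,v1:inf,v2:inf,v3:inf,v4:0,v5:17,v6:39,v7:inf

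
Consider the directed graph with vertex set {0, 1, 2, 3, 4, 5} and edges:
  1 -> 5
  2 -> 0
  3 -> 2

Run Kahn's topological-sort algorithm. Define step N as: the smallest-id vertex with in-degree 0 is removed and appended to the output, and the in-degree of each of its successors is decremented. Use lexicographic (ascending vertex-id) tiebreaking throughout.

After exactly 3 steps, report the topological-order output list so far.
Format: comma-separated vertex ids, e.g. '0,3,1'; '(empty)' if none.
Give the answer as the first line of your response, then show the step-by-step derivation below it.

1,3,2

step 1: output 1; order=[1]; indeg=(1,0,1,0,0,0)
step 2: output 3; order=[1,3]; indeg=(1,0,0,0,0,0)
step 3: output 2; order=[1,3,2]; indeg=(0,0,0,0,0,0)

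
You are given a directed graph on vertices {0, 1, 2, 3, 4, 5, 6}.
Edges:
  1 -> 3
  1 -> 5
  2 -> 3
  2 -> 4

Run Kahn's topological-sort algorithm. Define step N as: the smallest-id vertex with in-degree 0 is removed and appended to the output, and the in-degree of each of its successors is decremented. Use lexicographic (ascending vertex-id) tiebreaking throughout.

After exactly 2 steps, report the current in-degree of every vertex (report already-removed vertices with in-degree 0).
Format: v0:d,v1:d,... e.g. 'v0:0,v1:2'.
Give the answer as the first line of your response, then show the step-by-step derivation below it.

v0:0,v1:0,v2:0,v3:1,v4:1,v5:0,v6:0

step 1: output 0; order=[0]; indeg=(0,0,0,2,1,1,0)
step 2: output 1; order=[0,1]; indeg=(0,0,0,1,1,0,0)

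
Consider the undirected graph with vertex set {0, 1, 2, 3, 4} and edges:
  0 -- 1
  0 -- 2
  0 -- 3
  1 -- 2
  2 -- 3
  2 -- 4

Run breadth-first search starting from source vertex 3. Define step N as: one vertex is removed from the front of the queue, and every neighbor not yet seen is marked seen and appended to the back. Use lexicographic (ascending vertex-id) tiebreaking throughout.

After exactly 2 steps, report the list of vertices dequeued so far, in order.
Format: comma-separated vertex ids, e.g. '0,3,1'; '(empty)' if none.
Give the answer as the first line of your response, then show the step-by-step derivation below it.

3,0

step 1: dequeue 3; queue=[0,2]; order=3
step 2: dequeue 0; queue=[2,1]; order=3,0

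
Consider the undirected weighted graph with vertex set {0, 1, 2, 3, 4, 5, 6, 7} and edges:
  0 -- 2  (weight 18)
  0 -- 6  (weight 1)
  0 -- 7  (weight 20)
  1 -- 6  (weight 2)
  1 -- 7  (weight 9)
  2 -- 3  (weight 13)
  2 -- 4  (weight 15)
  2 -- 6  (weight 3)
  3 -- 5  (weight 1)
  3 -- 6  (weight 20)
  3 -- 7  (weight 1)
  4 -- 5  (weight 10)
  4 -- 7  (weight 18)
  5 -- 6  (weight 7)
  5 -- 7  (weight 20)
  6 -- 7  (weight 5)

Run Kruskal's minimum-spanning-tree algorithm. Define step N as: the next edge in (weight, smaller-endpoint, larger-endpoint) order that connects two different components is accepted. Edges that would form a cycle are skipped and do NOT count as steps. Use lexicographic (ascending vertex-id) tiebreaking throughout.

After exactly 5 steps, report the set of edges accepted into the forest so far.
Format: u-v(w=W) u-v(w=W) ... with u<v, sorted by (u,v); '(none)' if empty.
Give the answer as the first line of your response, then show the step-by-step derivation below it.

0-6(w=1) 1-6(w=2) 2-6(w=3) 3-5(w=1) 3-7(w=1)

step 1: add edge 0-6 (w=1); MST = {0-6(w=1)}
step 2: add edge 3-5 (w=1); MST = {0-6(w=1) 3-5(w=1)}
step 3: add edge 3-7 (w=1); MST = {0-6(w=1) 3-5(w=1) 3-7(w=1)}
step 4: add edge 1-6 (w=2); MST = {0-6(w=1) 1-6(w=2) 3-5(w=1) 3-7(w=1)}
step 5: add edge 2-6 (w=3); MST = {0-6(w=1) 1-6(w=2) 2-6(w=3) 3-5(w=1) 3-7(w=1)}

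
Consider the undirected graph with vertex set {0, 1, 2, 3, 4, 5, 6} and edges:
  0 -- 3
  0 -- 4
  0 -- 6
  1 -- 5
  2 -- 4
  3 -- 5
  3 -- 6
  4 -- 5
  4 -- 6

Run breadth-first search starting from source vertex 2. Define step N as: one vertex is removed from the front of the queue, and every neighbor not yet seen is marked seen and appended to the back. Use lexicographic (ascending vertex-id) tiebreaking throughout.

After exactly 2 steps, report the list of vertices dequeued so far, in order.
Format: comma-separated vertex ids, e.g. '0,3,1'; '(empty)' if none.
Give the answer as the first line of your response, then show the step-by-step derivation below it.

2,4

step 1: dequeue 2; queue=[4]; order=2
step 2: dequeue 4; queue=[0,5,6]; order=2,4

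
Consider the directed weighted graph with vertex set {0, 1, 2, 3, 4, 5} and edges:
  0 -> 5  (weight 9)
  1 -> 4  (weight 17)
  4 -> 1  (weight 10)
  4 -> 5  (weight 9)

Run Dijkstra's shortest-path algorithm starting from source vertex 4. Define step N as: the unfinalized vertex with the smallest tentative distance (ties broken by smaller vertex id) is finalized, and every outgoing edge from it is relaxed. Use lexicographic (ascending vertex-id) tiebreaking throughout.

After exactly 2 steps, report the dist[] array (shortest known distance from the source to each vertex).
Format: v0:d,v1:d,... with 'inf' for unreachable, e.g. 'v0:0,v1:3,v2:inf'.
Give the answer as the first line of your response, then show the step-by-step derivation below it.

v0:inf,v1:10,v2:inf,v3:inf,v4:0,v5:9

step 1: dist = v0:inf,v1:10,v2:inf,v3:inf,v4:0,v5:9
step 2: dist = v0:inf,v1:10,v2:inf,v3:inf,v4:0,v5:9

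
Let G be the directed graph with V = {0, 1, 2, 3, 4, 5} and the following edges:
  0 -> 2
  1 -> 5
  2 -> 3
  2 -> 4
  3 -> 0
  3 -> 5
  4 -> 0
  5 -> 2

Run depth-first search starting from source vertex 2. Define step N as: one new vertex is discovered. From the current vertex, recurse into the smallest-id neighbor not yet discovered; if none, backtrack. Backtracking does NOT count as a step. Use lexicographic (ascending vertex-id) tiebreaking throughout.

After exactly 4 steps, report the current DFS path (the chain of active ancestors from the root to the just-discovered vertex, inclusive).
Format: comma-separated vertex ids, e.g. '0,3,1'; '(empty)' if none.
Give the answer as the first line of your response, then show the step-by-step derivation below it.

2,3,5

step 1: discover 2; path=2; order=2
step 2: discover 3; path=2>3; order=2,3
step 3: discover 0; path=2>3>0; order=2,3,0
step 4: discover 5; path=2>3>5; order=2,3,0,5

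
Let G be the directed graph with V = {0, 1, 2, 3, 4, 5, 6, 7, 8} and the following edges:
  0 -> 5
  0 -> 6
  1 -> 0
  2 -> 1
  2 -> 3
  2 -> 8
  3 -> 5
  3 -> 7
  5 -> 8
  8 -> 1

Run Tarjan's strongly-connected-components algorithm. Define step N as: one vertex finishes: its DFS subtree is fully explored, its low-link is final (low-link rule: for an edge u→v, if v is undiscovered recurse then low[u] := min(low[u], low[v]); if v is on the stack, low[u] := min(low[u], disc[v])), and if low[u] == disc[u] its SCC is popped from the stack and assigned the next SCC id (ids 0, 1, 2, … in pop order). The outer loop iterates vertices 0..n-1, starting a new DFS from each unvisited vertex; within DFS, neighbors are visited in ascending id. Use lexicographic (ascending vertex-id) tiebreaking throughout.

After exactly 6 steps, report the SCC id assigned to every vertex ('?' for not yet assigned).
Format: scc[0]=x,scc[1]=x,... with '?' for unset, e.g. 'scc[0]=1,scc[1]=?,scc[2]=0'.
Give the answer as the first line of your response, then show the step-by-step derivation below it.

scc[0]=1,scc[1]=1,scc[2]=?,scc[3]=?,scc[4]=?,scc[5]=1,scc[6]=0,scc[7]=2,scc[8]=1

step 1: low=(low[0]=0,low[1]=0,low[2]=?,low[3]=?,low[4]=?,low[5]=1,low[6]=?,low[7]=?,low[8]=2); scc=(scc[0]=?,scc[1]=?,scc[2]=?,scc[3]=?,scc[4]=?,scc[5]=?,scc[6]=?,scc[7]=?,scc[8]=?)
step 2: low=(low[0]=0,low[1]=0,low[2]=?,low[3]=?,low[4]=?,low[5]=1,low[6]=?,low[7]=?,low[8]=0); scc=(scc[0]=?,scc[1]=?,scc[2]=?,scc[3]=?,scc[4]=?,scc[5]=?,scc[6]=?,scc[7]=?,scc[8]=?)
step 3: low=(low[0]=0,low[1]=0,low[2]=?,low[3]=?,low[4]=?,low[5]=0,low[6]=?,low[7]=?,low[8]=0); scc=(scc[0]=?,scc[1]=?,scc[2]=?,scc[3]=?,scc[4]=?,scc[5]=?,scc[6]=?,scc[7]=?,scc[8]=?)
step 4: low=(low[0]=0,low[1]=0,low[2]=?,low[3]=?,low[4]=?,low[5]=0,low[6]=4,low[7]=?,low[8]=0); scc=(scc[0]=?,scc[1]=?,scc[2]=?,scc[3]=?,scc[4]=?,scc[5]=?,scc[6]=0,scc[7]=?,scc[8]=?)
step 5: low=(low[0]=0,low[1]=0,low[2]=?,low[3]=?,low[4]=?,low[5]=0,low[6]=4,low[7]=?,low[8]=0); scc=(scc[0]=1,scc[1]=1,scc[2]=?,scc[3]=?,scc[4]=?,scc[5]=1,scc[6]=0,scc[7]=?,scc[8]=1)
step 6: low=(low[0]=0,low[1]=0,low[2]=5,low[3]=6,low[4]=?,low[5]=0,low[6]=4,low[7]=7,low[8]=0); scc=(scc[0]=1,scc[1]=1,scc[2]=?,scc[3]=?,scc[4]=?,scc[5]=1,scc[6]=0,scc[7]=2,scc[8]=1)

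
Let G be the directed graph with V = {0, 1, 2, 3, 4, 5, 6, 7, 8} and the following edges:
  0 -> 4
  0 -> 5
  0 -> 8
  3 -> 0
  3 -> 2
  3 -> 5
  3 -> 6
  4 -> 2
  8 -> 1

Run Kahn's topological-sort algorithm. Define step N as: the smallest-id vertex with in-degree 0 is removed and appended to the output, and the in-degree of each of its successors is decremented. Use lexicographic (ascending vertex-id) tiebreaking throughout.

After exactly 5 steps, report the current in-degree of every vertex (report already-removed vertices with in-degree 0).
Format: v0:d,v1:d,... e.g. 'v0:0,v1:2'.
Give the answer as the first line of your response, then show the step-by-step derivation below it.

v0:0,v1:1,v2:0,v3:0,v4:0,v5:0,v6:0,v7:0,v8:0

step 1: output 3; order=[3]; indeg=(0,1,1,0,1,1,0,0,1)
step 2: output 0; order=[3,0]; indeg=(0,1,1,0,0,0,0,0,0)
step 3: output 4; order=[3,0,4]; indeg=(0,1,0,0,0,0,0,0,0)
step 4: output 2; order=[3,0,4,2]; indeg=(0,1,0,0,0,0,0,0,0)
step 5: output 5; order=[3,0,4,2,5]; indeg=(0,1,0,0,0,0,0,0,0)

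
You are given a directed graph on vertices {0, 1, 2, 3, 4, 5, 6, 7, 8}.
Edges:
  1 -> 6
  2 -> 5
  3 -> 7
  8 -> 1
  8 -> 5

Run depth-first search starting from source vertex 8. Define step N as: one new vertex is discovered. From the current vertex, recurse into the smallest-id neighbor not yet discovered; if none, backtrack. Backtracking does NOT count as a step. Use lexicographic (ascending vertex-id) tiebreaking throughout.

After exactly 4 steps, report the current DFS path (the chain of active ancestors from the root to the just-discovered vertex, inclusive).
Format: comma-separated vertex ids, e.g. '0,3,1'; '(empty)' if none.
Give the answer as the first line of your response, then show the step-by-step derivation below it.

8,5

step 1: discover 8; path=8; order=8
step 2: discover 1; path=8>1; order=8,1
step 3: discover 6; path=8>1>6; order=8,1,6
step 4: discover 5; path=8>5; order=8,1,6,5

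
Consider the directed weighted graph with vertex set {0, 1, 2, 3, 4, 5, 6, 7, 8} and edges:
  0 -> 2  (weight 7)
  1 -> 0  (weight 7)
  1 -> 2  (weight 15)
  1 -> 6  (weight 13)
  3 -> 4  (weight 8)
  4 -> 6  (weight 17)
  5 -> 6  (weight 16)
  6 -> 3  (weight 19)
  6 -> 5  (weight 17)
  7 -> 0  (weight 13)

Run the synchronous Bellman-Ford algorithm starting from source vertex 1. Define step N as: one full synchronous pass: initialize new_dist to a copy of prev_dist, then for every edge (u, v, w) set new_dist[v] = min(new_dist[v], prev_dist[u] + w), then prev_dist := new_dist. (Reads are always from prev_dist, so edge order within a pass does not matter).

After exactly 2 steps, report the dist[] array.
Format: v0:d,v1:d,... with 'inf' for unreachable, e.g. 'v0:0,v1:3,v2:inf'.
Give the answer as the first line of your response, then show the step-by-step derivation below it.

v0:7,v1:0,v2:14,v3:32,v4:inf,v5:30,v6:13,v7:inf,v8:inf

step 1: dist = v0:7,v1:0,v2:15,v3:inf,v4:inf,v5:inf,v6:13,v7:inf,v8:inf
step 2: dist = v0:7,v1:0,v2:14,v3:32,v4:inf,v5:30,v6:13,v7:inf,v8:inf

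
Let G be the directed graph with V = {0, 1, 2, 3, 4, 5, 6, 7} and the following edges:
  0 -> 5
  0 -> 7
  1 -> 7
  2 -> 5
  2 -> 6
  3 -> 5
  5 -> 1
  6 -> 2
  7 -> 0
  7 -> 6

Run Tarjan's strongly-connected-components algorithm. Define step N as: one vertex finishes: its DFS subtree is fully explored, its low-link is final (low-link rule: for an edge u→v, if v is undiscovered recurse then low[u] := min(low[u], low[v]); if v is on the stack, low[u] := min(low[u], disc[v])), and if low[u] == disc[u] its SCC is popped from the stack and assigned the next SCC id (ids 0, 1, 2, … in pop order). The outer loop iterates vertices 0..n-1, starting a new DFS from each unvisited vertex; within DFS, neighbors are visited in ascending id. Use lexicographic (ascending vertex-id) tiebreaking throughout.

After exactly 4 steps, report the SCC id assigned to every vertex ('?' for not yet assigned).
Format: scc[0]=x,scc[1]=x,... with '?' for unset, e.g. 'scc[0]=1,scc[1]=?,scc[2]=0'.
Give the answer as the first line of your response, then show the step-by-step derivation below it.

scc[0]=?,scc[1]=?,scc[2]=?,scc[3]=?,scc[4]=?,scc[5]=?,scc[6]=?,scc[7]=?

step 1: low=(low[0]=0,low[1]=2,low[2]=1,low[3]=?,low[4]=?,low[5]=1,low[6]=4,low[7]=0); scc=(scc[0]=?,scc[1]=?,scc[2]=?,scc[3]=?,scc[4]=?,scc[5]=?,scc[6]=?,scc[7]=?)
step 2: low=(low[0]=0,low[1]=2,low[2]=1,low[3]=?,low[4]=?,low[5]=1,low[6]=1,low[7]=0); scc=(scc[0]=?,scc[1]=?,scc[2]=?,scc[3]=?,scc[4]=?,scc[5]=?,scc[6]=?,scc[7]=?)
step 3: low=(low[0]=0,low[1]=2,low[2]=1,low[3]=?,low[4]=?,low[5]=1,low[6]=1,low[7]=0); scc=(scc[0]=?,scc[1]=?,scc[2]=?,scc[3]=?,scc[4]=?,scc[5]=?,scc[6]=?,scc[7]=?)
step 4: low=(low[0]=0,low[1]=0,low[2]=1,low[3]=?,low[4]=?,low[5]=1,low[6]=1,low[7]=0); scc=(scc[0]=?,scc[1]=?,scc[2]=?,scc[3]=?,scc[4]=?,scc[5]=?,scc[6]=?,scc[7]=?)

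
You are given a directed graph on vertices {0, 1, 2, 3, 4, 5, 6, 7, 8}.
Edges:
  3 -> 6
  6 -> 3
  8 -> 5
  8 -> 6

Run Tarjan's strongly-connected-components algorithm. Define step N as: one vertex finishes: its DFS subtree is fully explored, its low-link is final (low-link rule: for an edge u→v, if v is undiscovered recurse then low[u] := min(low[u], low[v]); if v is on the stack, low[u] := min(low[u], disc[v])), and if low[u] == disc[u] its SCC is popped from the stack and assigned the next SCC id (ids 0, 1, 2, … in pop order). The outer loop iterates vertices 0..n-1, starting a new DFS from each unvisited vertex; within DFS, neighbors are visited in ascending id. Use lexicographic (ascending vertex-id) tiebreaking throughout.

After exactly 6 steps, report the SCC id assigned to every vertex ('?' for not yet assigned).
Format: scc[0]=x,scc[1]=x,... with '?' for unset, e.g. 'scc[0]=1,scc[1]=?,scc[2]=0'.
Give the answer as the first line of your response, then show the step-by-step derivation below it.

scc[0]=0,scc[1]=1,scc[2]=2,scc[3]=3,scc[4]=4,scc[5]=?,scc[6]=3,scc[7]=?,scc[8]=?

step 1: low=(low[0]=0,low[1]=?,low[2]=?,low[3]=?,low[4]=?,low[5]=?,low[6]=?,low[7]=?,low[8]=?); scc=(scc[0]=0,scc[1]=?,scc[2]=?,scc[3]=?,scc[4]=?,scc[5]=?,scc[6]=?,scc[7]=?,scc[8]=?)
step 2: low=(low[0]=0,low[1]=1,low[2]=?,low[3]=?,low[4]=?,low[5]=?,low[6]=?,low[7]=?,low[8]=?); scc=(scc[0]=0,scc[1]=1,scc[2]=?,scc[3]=?,scc[4]=?,scc[5]=?,scc[6]=?,scc[7]=?,scc[8]=?)
step 3: low=(low[0]=0,low[1]=1,low[2]=2,low[3]=?,low[4]=?,low[5]=?,low[6]=?,low[7]=?,low[8]=?); scc=(scc[0]=0,scc[1]=1,scc[2]=2,scc[3]=?,scc[4]=?,scc[5]=?,scc[6]=?,scc[7]=?,scc[8]=?)
step 4: low=(low[0]=0,low[1]=1,low[2]=2,low[3]=3,low[4]=?,low[5]=?,low[6]=3,low[7]=?,low[8]=?); scc=(scc[0]=0,scc[1]=1,scc[2]=2,scc[3]=?,scc[4]=?,scc[5]=?,scc[6]=?,scc[7]=?,scc[8]=?)
step 5: low=(low[0]=0,low[1]=1,low[2]=2,low[3]=3,low[4]=?,low[5]=?,low[6]=3,low[7]=?,low[8]=?); scc=(scc[0]=0,scc[1]=1,scc[2]=2,scc[3]=3,scc[4]=?,scc[5]=?,scc[6]=3,scc[7]=?,scc[8]=?)
step 6: low=(low[0]=0,low[1]=1,low[2]=2,low[3]=3,low[4]=5,low[5]=?,low[6]=3,low[7]=?,low[8]=?); scc=(scc[0]=0,scc[1]=1,scc[2]=2,scc[3]=3,scc[4]=4,scc[5]=?,scc[6]=3,scc[7]=?,scc[8]=?)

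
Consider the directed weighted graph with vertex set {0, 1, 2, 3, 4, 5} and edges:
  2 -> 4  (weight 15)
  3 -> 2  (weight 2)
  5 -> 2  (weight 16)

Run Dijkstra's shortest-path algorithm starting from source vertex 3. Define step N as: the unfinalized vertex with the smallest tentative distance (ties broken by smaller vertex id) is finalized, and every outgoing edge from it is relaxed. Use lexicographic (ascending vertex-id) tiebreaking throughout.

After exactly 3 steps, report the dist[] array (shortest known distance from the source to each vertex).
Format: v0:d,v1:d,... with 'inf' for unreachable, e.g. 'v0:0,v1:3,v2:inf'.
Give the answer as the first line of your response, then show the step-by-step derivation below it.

v0:inf,v1:inf,v2:2,v3:0,v4:17,v5:inf

step 1: dist = v0:inf,v1:inf,v2:2,v3:0,v4:inf,v5:inf
step 2: dist = v0:inf,v1:inf,v2:2,v3:0,v4:17,v5:inf
step 3: dist = v0:inf,v1:inf,v2:2,v3:0,v4:17,v5:inf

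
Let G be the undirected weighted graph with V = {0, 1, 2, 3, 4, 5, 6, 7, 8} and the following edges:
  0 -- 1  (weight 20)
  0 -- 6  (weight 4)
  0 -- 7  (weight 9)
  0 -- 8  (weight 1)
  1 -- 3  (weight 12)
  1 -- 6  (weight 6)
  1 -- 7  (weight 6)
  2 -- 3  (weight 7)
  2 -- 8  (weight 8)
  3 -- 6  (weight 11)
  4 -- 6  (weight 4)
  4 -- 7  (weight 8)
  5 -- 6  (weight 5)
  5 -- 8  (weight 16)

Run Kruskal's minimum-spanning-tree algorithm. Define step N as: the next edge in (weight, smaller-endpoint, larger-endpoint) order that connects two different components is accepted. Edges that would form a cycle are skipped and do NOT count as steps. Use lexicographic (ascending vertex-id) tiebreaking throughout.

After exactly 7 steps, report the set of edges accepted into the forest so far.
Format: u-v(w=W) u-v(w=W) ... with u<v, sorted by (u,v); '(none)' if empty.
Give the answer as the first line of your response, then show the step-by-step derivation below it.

0-6(w=4) 0-8(w=1) 1-6(w=6) 1-7(w=6) 2-3(w=7) 4-6(w=4) 5-6(w=5)

step 1: add edge 0-8 (w=1); MST = {0-8(w=1)}
step 2: add edge 0-6 (w=4); MST = {0-6(w=4) 0-8(w=1)}
step 3: add edge 4-6 (w=4); MST = {0-6(w=4) 0-8(w=1) 4-6(w=4)}
step 4: add edge 5-6 (w=5); MST = {0-6(w=4) 0-8(w=1) 4-6(w=4) 5-6(w=5)}
step 5: add edge 1-6 (w=6); MST = {0-6(w=4) 0-8(w=1) 1-6(w=6) 4-6(w=4) 5-6(w=5)}
step 6: add edge 1-7 (w=6); MST = {0-6(w=4) 0-8(w=1) 1-6(w=6) 1-7(w=6) 4-6(w=4) 5-6(w=5)}
step 7: add edge 2-3 (w=7); MST = {0-6(w=4) 0-8(w=1) 1-6(w=6) 1-7(w=6) 2-3(w=7) 4-6(w=4) 5-6(w=5)}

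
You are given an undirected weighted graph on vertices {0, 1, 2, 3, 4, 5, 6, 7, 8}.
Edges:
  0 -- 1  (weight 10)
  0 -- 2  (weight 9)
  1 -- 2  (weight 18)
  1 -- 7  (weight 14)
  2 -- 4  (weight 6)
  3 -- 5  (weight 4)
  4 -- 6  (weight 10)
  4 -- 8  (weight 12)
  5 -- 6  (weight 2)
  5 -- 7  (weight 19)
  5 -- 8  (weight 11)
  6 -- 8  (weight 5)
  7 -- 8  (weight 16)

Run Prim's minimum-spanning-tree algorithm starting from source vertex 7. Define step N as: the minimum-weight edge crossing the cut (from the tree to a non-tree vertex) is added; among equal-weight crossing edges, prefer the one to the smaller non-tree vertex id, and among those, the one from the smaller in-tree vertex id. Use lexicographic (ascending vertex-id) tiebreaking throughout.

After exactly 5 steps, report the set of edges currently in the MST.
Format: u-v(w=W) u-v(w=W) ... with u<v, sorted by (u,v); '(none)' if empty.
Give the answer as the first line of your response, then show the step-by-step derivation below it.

0-1(w=10) 0-2(w=9) 1-7(w=14) 2-4(w=6) 4-6(w=10)

step 1: add edge 1-7 (w=14); MST = {1-7(w=14)}
step 2: add edge 0-1 (w=10); MST = {0-1(w=10) 1-7(w=14)}
step 3: add edge 0-2 (w=9); MST = {0-1(w=10) 0-2(w=9) 1-7(w=14)}
step 4: add edge 2-4 (w=6); MST = {0-1(w=10) 0-2(w=9) 1-7(w=14) 2-4(w=6)}
step 5: add edge 4-6 (w=10); MST = {0-1(w=10) 0-2(w=9) 1-7(w=14) 2-4(w=6) 4-6(w=10)}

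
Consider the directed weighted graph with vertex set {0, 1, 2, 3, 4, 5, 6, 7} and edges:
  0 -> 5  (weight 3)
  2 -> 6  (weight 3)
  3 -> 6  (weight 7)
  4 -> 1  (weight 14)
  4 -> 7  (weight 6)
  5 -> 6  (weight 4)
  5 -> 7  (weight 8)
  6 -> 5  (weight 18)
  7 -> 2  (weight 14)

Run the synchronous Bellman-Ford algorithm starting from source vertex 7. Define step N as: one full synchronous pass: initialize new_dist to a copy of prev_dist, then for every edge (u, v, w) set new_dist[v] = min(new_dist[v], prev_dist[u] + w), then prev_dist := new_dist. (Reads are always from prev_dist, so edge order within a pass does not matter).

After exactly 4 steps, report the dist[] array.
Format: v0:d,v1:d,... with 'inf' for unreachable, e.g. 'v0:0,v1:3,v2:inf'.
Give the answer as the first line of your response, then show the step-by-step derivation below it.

v0:inf,v1:inf,v2:14,v3:inf,v4:inf,v5:35,v6:17,v7:0

step 1: dist = v0:inf,v1:inf,v2:14,v3:inf,v4:inf,v5:inf,v6:inf,v7:0
step 2: dist = v0:inf,v1:inf,v2:14,v3:inf,v4:inf,v5:inf,v6:17,v7:0
step 3: dist = v0:inf,v1:inf,v2:14,v3:inf,v4:inf,v5:35,v6:17,v7:0
step 4: dist = v0:inf,v1:inf,v2:14,v3:inf,v4:inf,v5:35,v6:17,v7:0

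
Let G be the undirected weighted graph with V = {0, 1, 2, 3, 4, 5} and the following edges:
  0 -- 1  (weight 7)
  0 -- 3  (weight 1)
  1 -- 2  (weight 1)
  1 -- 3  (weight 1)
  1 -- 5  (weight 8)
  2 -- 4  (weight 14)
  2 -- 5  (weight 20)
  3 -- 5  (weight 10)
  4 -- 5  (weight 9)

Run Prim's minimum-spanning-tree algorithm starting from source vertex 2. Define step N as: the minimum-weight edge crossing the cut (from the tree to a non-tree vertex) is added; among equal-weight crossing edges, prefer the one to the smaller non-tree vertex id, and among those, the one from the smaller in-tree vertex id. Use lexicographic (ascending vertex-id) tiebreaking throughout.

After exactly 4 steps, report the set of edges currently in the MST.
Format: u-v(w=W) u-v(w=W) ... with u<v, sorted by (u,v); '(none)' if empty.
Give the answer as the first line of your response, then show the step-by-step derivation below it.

0-3(w=1) 1-2(w=1) 1-3(w=1) 1-5(w=8)

step 1: add edge 1-2 (w=1); MST = {1-2(w=1)}
step 2: add edge 1-3 (w=1); MST = {1-2(w=1) 1-3(w=1)}
step 3: add edge 0-3 (w=1); MST = {0-3(w=1) 1-2(w=1) 1-3(w=1)}
step 4: add edge 1-5 (w=8); MST = {0-3(w=1) 1-2(w=1) 1-3(w=1) 1-5(w=8)}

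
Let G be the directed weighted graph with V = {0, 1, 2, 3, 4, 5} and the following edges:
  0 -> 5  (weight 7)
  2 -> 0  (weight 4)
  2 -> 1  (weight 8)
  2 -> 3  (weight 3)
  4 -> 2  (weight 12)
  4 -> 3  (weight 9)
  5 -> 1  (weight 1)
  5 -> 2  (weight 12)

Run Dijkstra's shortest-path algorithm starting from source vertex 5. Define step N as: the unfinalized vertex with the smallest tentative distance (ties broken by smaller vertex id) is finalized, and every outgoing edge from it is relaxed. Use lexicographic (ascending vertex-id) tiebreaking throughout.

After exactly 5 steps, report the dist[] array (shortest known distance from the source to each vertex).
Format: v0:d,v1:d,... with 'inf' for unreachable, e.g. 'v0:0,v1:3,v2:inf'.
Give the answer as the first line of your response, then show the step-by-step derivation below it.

v0:16,v1:1,v2:12,v3:15,v4:inf,v5:0

step 1: dist = v0:inf,v1:1,v2:12,v3:inf,v4:inf,v5:0
step 2: dist = v0:inf,v1:1,v2:12,v3:inf,v4:inf,v5:0
step 3: dist = v0:16,v1:1,v2:12,v3:15,v4:inf,v5:0
step 4: dist = v0:16,v1:1,v2:12,v3:15,v4:inf,v5:0
step 5: dist = v0:16,v1:1,v2:12,v3:15,v4:inf,v5:0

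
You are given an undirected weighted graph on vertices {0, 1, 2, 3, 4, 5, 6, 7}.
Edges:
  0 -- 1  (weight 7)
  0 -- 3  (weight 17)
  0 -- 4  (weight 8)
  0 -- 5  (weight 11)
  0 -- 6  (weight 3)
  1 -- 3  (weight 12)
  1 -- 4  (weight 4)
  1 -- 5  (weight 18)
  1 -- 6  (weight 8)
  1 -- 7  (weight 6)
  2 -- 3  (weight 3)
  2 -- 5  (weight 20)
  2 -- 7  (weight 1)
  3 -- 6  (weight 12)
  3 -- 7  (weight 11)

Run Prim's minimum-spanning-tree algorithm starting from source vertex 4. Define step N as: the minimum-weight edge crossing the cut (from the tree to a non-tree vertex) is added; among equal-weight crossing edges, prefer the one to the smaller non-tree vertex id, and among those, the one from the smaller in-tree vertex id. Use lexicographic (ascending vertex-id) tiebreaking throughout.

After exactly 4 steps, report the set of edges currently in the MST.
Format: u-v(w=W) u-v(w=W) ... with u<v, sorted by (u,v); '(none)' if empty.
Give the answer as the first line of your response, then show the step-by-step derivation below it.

1-4(w=4) 1-7(w=6) 2-3(w=3) 2-7(w=1)

step 1: add edge 1-4 (w=4); MST = {1-4(w=4)}
step 2: add edge 1-7 (w=6); MST = {1-4(w=4) 1-7(w=6)}
step 3: add edge 2-7 (w=1); MST = {1-4(w=4) 1-7(w=6) 2-7(w=1)}
step 4: add edge 2-3 (w=3); MST = {1-4(w=4) 1-7(w=6) 2-3(w=3) 2-7(w=1)}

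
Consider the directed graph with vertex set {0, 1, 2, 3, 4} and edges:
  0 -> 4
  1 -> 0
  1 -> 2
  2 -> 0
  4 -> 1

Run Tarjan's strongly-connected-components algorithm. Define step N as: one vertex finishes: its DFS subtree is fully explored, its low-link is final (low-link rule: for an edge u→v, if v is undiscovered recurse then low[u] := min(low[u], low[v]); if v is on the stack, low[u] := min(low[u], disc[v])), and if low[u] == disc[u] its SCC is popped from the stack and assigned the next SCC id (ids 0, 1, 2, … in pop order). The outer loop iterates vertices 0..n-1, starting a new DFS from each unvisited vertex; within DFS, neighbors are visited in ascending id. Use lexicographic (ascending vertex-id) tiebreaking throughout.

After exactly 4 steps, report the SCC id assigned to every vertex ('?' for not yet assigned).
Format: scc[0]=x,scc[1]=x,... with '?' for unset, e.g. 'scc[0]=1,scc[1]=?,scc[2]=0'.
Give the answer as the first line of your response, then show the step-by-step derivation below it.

scc[0]=0,scc[1]=0,scc[2]=0,scc[3]=?,scc[4]=0

step 1: low=(low[0]=0,low[1]=0,low[2]=0,low[3]=?,low[4]=1); scc=(scc[0]=?,scc[1]=?,scc[2]=?,scc[3]=?,scc[4]=?)
step 2: low=(low[0]=0,low[1]=0,low[2]=0,low[3]=?,low[4]=1); scc=(scc[0]=?,scc[1]=?,scc[2]=?,scc[3]=?,scc[4]=?)
step 3: low=(low[0]=0,low[1]=0,low[2]=0,low[3]=?,low[4]=0); scc=(scc[0]=?,scc[1]=?,scc[2]=?,scc[3]=?,scc[4]=?)
step 4: low=(low[0]=0,low[1]=0,low[2]=0,low[3]=?,low[4]=0); scc=(scc[0]=0,scc[1]=0,scc[2]=0,scc[3]=?,scc[4]=0)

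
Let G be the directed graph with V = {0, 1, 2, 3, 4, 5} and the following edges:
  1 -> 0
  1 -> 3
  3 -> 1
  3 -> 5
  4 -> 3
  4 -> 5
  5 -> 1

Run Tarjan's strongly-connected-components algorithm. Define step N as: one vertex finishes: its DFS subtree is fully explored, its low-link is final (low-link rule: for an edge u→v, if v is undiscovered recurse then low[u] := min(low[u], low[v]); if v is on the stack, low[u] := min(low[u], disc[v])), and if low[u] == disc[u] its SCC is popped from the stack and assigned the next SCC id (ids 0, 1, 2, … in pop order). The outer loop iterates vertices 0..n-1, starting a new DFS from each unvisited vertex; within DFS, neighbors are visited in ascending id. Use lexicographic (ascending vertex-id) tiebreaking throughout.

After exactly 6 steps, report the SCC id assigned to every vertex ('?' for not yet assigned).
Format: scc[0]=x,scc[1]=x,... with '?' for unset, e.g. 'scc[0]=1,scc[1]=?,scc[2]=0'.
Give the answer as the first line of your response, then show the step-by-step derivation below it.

scc[0]=0,scc[1]=1,scc[2]=2,scc[3]=1,scc[4]=3,scc[5]=1

step 1: low=(low[0]=0,low[1]=?,low[2]=?,low[3]=?,low[4]=?,low[5]=?); scc=(scc[0]=0,scc[1]=?,scc[2]=?,scc[3]=?,scc[4]=?,scc[5]=?)
step 2: low=(low[0]=0,low[1]=1,low[2]=?,low[3]=1,low[4]=?,low[5]=1); scc=(scc[0]=0,scc[1]=?,scc[2]=?,scc[3]=?,scc[4]=?,scc[5]=?)
step 3: low=(low[0]=0,low[1]=1,low[2]=?,low[3]=1,low[4]=?,low[5]=1); scc=(scc[0]=0,scc[1]=?,scc[2]=?,scc[3]=?,scc[4]=?,scc[5]=?)
step 4: low=(low[0]=0,low[1]=1,low[2]=?,low[3]=1,low[4]=?,low[5]=1); scc=(scc[0]=0,scc[1]=1,scc[2]=?,scc[3]=1,scc[4]=?,scc[5]=1)
step 5: low=(low[0]=0,low[1]=1,low[2]=4,low[3]=1,low[4]=?,low[5]=1); scc=(scc[0]=0,scc[1]=1,scc[2]=2,scc[3]=1,scc[4]=?,scc[5]=1)
step 6: low=(low[0]=0,low[1]=1,low[2]=4,low[3]=1,low[4]=5,low[5]=1); scc=(scc[0]=0,scc[1]=1,scc[2]=2,scc[3]=1,scc[4]=3,scc[5]=1)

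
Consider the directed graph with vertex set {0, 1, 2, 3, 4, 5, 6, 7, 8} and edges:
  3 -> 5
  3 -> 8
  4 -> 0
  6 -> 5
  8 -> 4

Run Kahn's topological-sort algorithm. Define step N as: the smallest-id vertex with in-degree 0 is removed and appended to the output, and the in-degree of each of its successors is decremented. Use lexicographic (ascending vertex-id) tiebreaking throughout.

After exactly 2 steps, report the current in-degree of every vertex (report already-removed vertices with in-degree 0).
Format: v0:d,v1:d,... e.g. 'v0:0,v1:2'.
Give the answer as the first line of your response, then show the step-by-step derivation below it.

v0:1,v1:0,v2:0,v3:0,v4:1,v5:2,v6:0,v7:0,v8:1

step 1: output 1; order=[1]; indeg=(1,0,0,0,1,2,0,0,1)
step 2: output 2; order=[1,2]; indeg=(1,0,0,0,1,2,0,0,1)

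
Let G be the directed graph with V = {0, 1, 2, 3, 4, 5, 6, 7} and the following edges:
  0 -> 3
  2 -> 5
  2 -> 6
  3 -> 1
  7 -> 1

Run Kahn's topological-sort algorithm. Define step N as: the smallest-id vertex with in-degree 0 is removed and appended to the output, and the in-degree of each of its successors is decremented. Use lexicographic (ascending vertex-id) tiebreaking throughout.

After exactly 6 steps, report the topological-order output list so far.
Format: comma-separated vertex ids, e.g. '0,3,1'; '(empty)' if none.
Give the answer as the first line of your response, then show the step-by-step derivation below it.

0,2,3,4,5,6

step 1: output 0; order=[0]; indeg=(0,2,0,0,0,1,1,0)
step 2: output 2; order=[0,2]; indeg=(0,2,0,0,0,0,0,0)
step 3: output 3; order=[0,2,3]; indeg=(0,1,0,0,0,0,0,0)
step 4: output 4; order=[0,2,3,4]; indeg=(0,1,0,0,0,0,0,0)
step 5: output 5; order=[0,2,3,4,5]; indeg=(0,1,0,0,0,0,0,0)
step 6: output 6; order=[0,2,3,4,5,6]; indeg=(0,1,0,0,0,0,0,0)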